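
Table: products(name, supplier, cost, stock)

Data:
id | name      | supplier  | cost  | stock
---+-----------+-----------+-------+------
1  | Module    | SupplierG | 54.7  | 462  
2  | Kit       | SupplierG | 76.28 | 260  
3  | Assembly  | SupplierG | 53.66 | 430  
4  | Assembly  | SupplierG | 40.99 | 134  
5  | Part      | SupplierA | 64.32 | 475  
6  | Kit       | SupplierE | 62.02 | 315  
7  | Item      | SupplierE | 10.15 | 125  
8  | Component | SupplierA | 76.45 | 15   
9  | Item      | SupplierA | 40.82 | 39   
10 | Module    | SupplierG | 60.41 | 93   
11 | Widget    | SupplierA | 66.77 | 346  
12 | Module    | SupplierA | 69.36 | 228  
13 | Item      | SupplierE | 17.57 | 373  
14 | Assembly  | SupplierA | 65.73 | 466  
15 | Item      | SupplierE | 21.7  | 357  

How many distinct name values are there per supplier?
SELECT supplier, COUNT(DISTINCT name)
FROM products
GROUP BY supplier

Result:
  SupplierA: 6 distinct
  SupplierE: 2 distinct
  SupplierG: 3 distinct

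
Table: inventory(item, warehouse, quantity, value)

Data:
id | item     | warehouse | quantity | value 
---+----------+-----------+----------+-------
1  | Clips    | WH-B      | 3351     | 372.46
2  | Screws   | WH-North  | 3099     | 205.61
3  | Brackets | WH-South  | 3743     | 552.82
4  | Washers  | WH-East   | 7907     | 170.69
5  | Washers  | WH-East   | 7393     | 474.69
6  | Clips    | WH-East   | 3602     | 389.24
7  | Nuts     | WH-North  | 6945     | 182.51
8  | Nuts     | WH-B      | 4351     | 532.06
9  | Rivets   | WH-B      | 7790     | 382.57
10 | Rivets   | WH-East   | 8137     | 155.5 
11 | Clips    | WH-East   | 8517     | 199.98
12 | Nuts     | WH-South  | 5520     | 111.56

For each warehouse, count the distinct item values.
SELECT warehouse, COUNT(DISTINCT item)
FROM inventory
GROUP BY warehouse

Result:
  WH-B: 3 distinct
  WH-East: 3 distinct
  WH-North: 2 distinct
  WH-South: 2 distinct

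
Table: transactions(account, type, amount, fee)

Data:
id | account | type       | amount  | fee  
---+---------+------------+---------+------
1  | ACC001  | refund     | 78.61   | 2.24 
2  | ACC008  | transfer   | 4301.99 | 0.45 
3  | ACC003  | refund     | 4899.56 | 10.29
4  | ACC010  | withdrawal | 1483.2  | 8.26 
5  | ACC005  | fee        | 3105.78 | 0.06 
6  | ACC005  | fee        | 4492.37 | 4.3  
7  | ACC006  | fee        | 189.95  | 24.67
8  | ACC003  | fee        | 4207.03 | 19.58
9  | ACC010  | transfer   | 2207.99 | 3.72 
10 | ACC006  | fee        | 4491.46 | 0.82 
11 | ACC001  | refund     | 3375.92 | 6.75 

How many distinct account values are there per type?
SELECT type, COUNT(DISTINCT account)
FROM transactions
GROUP BY type

Result:
  fee: 3 distinct
  refund: 2 distinct
  transfer: 2 distinct
  withdrawal: 1 distinct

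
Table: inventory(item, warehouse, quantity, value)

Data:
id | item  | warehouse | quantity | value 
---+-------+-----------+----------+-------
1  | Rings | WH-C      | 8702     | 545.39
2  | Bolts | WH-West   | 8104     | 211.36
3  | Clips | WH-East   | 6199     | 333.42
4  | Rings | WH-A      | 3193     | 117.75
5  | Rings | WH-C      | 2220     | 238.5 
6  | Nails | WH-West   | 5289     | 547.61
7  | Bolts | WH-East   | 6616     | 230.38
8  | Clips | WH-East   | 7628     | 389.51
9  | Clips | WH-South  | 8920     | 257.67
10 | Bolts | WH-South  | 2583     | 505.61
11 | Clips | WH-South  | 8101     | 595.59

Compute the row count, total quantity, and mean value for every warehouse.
SELECT warehouse,
       COUNT(*) as cnt,
       SUM(quantity) as total_quantity,
       AVG(value) as avg_value
FROM inventory
GROUP BY warehouse

Result:
  WH-A: 1 records, 3193 total quantity, 117.75 avg value
  WH-C: 2 records, 10922 total quantity, 391.95 avg value
  WH-East: 3 records, 20443 total quantity, 317.77 avg value
  WH-South: 3 records, 19604 total quantity, 452.96 avg value
  WH-West: 2 records, 13393 total quantity, 379.49 avg value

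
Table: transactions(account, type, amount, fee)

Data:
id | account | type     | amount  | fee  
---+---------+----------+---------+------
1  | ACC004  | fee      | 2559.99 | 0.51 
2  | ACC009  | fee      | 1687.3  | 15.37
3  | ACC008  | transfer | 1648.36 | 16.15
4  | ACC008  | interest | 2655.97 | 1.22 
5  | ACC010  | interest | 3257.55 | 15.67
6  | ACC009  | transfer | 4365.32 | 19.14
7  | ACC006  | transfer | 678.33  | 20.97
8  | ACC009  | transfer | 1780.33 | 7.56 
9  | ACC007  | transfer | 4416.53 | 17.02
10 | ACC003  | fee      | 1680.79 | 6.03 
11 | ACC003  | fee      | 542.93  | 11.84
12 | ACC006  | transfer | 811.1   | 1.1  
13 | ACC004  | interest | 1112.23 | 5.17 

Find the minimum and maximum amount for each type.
SELECT type, MIN(amount), MAX(amount)
FROM transactions
GROUP BY type

Result:
  fee: min=542.93, max=2559.99
  interest: min=1112.23, max=3257.55
  transfer: min=678.33, max=4416.53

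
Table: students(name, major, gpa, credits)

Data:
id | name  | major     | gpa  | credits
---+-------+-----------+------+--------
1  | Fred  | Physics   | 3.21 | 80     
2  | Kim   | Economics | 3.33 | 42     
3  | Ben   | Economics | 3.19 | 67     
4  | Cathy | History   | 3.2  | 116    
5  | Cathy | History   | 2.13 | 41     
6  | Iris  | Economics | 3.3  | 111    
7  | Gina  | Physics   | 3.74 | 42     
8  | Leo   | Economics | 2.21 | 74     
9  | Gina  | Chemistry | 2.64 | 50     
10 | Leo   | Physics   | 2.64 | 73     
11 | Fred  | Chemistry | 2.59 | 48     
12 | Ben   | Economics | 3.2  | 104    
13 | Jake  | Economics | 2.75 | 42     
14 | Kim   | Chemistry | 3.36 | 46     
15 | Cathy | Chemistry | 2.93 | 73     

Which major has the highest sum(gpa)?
SELECT major, SUM(gpa) as val
FROM students
GROUP BY major
ORDER BY val DESC
LIMIT 1

Result: Economics with sum(gpa) = 17.98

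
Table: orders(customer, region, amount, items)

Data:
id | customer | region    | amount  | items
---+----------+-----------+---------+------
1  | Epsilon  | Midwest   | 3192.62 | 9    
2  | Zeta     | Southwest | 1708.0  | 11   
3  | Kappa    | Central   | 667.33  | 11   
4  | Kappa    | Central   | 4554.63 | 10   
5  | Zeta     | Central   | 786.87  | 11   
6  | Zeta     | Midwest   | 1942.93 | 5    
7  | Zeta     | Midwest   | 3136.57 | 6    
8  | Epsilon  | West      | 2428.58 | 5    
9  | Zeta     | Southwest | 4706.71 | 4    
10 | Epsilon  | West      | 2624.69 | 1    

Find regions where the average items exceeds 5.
SELECT region, AVG(items)
FROM orders
GROUP BY region
HAVING AVG(items) > 5

Result:
  Central: avg=10.67
  Midwest: avg=6.67
  Southwest: avg=7.50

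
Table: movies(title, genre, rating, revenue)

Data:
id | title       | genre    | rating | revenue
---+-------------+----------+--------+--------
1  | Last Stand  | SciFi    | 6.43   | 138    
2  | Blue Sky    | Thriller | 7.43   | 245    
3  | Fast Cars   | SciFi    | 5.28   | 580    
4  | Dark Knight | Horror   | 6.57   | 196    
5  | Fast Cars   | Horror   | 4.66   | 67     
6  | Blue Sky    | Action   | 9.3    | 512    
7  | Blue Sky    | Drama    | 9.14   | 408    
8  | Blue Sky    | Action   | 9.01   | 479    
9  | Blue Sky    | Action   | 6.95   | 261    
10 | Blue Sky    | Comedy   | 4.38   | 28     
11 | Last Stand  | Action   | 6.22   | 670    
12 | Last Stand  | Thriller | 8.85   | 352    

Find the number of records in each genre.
SELECT genre, COUNT(*) as count
FROM movies
GROUP BY genre

Result:
  Action: 4
  Comedy: 1
  Drama: 1
  Horror: 2
  SciFi: 2
  Thriller: 2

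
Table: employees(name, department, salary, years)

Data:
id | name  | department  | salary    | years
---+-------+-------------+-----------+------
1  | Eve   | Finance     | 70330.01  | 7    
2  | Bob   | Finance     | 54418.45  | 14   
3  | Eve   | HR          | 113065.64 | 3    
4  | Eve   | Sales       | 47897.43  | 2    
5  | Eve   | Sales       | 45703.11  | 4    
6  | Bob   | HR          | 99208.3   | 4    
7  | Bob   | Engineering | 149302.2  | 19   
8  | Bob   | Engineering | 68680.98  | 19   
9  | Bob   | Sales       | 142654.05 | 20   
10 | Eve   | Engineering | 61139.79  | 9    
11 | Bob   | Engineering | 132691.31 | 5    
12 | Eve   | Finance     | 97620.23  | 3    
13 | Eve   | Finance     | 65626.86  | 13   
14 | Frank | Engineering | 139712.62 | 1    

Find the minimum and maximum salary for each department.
SELECT department, MIN(salary), MAX(salary)
FROM employees
GROUP BY department

Result:
  Engineering: min=61139.79, max=149302.20
  Finance: min=54418.45, max=97620.23
  HR: min=99208.30, max=113065.64
  Sales: min=45703.11, max=142654.05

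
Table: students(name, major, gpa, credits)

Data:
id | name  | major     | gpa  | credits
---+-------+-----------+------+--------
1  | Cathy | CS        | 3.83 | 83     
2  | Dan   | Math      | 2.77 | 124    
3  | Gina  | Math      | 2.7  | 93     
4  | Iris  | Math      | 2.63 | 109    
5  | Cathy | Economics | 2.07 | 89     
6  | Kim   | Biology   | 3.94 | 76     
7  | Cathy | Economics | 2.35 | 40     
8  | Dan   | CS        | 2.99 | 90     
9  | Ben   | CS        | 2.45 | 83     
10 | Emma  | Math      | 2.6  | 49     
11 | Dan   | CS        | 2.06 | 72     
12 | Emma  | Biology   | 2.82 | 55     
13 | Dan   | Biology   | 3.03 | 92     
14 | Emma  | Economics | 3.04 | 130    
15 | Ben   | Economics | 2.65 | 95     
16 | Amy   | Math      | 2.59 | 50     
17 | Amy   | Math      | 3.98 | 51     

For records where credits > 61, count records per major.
SELECT major, COUNT(*)
FROM students
WHERE credits > 61
GROUP BY major

Note: WHERE filters rows before grouping.

Result:
  Biology: 2
  CS: 4
  Economics: 3
  Math: 3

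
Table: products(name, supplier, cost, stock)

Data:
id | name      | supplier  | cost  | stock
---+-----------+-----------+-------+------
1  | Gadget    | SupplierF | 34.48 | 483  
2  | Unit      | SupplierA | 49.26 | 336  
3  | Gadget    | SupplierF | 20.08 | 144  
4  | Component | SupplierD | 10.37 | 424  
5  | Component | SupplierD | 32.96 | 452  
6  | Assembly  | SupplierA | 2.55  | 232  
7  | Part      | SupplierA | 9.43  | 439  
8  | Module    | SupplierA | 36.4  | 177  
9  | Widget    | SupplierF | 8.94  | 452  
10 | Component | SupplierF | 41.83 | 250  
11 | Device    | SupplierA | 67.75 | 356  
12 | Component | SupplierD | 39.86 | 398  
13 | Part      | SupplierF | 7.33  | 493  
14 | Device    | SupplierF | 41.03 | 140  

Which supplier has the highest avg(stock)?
SELECT supplier, AVG(stock) as val
FROM products
GROUP BY supplier
ORDER BY val DESC
LIMIT 1

Result: SupplierD with avg(stock) = 424.67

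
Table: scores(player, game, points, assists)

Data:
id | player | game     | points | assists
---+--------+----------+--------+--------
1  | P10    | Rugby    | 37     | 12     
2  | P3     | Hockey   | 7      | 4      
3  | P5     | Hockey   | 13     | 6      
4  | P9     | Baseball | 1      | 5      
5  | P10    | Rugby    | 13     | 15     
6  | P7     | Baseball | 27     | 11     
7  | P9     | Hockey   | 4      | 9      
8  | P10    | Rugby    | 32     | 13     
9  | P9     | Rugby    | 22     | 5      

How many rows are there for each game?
SELECT game, COUNT(*) as count
FROM scores
GROUP BY game

Result:
  Baseball: 2
  Hockey: 3
  Rugby: 4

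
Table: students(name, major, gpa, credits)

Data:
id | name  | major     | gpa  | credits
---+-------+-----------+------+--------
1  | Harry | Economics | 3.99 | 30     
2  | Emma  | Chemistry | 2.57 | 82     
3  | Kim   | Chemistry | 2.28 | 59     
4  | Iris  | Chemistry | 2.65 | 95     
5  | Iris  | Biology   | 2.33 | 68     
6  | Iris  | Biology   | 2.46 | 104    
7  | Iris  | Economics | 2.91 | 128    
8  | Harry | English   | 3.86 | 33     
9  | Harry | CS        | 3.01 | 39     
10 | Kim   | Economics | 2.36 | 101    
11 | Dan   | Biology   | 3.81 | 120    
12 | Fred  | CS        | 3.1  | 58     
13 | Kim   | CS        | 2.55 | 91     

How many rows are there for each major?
SELECT major, COUNT(*) as count
FROM students
GROUP BY major

Result:
  Biology: 3
  CS: 3
  Chemistry: 3
  Economics: 3
  English: 1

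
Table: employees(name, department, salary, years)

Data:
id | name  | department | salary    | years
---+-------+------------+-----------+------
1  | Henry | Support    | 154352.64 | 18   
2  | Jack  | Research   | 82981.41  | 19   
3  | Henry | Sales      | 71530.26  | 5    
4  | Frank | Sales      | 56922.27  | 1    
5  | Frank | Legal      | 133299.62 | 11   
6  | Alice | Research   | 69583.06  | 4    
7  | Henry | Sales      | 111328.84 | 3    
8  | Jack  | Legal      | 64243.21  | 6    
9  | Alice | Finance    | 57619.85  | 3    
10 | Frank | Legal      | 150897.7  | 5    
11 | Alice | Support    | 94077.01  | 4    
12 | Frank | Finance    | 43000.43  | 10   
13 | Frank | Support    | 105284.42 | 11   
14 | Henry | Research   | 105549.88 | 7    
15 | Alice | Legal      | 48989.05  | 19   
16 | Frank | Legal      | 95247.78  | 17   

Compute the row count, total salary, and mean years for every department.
SELECT department,
       COUNT(*) as cnt,
       SUM(salary) as total_salary,
       AVG(years) as avg_years
FROM employees
GROUP BY department

Result:
  Finance: 2 records, 100620.28 total salary, 6.50 avg years
  Legal: 5 records, 492677.36 total salary, 11.60 avg years
  Research: 3 records, 258114.35 total salary, 10.00 avg years
  Sales: 3 records, 239781.37 total salary, 3.00 avg years
  Support: 3 records, 353714.07 total salary, 11.00 avg years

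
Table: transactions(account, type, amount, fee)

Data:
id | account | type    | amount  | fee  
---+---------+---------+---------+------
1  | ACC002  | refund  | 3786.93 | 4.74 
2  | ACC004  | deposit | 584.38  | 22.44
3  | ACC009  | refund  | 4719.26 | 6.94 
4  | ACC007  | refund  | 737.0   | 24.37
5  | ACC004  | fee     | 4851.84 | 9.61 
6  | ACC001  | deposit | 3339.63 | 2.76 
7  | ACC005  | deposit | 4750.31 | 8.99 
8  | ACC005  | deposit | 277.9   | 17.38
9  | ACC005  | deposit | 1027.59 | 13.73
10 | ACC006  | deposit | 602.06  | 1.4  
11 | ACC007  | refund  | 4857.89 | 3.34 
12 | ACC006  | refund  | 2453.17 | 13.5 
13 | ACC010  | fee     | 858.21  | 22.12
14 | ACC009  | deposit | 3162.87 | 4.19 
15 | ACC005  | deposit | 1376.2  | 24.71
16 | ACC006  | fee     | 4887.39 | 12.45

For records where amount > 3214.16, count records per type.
SELECT type, COUNT(*)
FROM transactions
WHERE amount > 3214.16
GROUP BY type

Note: WHERE filters rows before grouping.

Result:
  deposit: 2
  fee: 2
  refund: 3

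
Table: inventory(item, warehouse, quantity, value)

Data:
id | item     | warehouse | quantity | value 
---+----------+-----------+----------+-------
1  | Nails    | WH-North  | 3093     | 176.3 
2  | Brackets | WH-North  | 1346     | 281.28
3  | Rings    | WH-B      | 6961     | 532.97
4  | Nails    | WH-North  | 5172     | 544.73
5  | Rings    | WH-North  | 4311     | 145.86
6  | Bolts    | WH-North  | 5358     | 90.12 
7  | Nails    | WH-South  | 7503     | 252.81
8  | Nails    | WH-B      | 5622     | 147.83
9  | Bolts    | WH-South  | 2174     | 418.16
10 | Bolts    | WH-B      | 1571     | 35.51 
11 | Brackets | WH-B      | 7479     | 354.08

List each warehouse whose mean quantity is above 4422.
SELECT warehouse, AVG(quantity)
FROM inventory
GROUP BY warehouse
HAVING AVG(quantity) > 4422

Result:
  WH-B: avg=5408.25
  WH-South: avg=4838.50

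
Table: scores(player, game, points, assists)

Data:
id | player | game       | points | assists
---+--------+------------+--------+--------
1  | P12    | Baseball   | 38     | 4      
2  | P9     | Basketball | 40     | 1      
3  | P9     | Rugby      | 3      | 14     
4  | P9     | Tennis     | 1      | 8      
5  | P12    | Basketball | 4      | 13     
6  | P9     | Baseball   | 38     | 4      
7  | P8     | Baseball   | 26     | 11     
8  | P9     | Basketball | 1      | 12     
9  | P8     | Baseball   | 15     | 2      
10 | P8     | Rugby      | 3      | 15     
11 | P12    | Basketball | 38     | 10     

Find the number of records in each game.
SELECT game, COUNT(*) as count
FROM scores
GROUP BY game

Result:
  Baseball: 4
  Basketball: 4
  Rugby: 2
  Tennis: 1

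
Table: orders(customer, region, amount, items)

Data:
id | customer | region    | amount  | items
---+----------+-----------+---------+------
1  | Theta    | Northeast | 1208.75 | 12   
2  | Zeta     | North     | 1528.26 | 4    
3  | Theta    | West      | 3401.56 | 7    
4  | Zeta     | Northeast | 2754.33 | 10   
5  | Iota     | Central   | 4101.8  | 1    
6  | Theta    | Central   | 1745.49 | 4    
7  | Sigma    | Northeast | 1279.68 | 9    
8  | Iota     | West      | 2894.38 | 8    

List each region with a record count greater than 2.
SELECT region, COUNT(*) as cnt
FROM orders
GROUP BY region
HAVING COUNT(*) > 2

Result:
  Northeast: 3

Note: HAVING filters groups after aggregation, WHERE filters rows before.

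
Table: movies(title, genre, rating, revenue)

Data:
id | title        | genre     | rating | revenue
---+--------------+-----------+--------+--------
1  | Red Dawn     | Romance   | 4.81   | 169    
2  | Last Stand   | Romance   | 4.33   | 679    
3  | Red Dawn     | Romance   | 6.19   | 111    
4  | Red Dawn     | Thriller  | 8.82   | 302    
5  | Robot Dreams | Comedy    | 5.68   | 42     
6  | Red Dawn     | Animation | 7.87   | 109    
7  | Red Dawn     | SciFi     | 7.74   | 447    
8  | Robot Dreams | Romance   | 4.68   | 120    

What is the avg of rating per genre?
SELECT genre, AVG(rating) as result
FROM movies
GROUP BY genre

Result:
  Animation: 7.87
  Comedy: 5.68
  Romance: 5.00
  SciFi: 7.74
  Thriller: 8.82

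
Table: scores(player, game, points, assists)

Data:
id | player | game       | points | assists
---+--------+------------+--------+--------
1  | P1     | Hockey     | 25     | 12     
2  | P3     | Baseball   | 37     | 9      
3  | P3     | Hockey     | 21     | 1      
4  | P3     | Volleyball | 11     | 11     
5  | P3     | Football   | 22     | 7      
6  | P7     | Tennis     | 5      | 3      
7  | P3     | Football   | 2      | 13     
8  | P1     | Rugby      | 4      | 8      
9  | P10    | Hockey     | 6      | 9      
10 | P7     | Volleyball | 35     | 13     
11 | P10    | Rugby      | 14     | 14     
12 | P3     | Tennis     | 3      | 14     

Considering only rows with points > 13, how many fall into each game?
SELECT game, COUNT(*)
FROM scores
WHERE points > 13
GROUP BY game

Note: WHERE filters rows before grouping.

Result:
  Baseball: 1
  Football: 1
  Hockey: 2
  Rugby: 1
  Volleyball: 1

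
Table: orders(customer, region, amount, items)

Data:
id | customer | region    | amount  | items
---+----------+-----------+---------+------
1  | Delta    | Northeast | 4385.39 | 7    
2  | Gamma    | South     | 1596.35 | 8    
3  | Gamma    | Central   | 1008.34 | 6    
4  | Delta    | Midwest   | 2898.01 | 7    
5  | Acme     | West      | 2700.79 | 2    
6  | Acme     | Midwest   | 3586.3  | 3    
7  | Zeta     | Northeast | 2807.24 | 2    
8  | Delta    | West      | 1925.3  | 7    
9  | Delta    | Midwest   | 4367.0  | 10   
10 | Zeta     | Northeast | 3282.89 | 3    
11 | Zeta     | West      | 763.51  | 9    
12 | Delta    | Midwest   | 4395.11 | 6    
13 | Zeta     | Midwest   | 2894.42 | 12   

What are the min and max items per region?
SELECT region, MIN(items), MAX(items)
FROM orders
GROUP BY region

Result:
  Central: min=6, max=6
  Midwest: min=3, max=12
  Northeast: min=2, max=7
  South: min=8, max=8
  West: min=2, max=9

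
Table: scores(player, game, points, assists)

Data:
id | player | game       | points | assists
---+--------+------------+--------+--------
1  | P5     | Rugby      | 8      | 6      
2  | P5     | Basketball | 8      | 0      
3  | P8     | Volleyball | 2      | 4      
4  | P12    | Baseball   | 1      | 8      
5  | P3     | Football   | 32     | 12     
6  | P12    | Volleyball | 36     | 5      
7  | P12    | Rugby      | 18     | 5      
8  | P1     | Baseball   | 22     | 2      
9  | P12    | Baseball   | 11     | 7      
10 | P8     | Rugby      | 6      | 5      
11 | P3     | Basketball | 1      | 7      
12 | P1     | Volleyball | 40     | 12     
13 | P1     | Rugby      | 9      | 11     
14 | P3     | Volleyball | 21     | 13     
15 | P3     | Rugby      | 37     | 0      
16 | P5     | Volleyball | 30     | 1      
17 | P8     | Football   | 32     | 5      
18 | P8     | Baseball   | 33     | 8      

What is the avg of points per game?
SELECT game, AVG(points) as result
FROM scores
GROUP BY game

Result:
  Baseball: 16.75
  Basketball: 4.50
  Football: 32.00
  Rugby: 15.60
  Volleyball: 25.80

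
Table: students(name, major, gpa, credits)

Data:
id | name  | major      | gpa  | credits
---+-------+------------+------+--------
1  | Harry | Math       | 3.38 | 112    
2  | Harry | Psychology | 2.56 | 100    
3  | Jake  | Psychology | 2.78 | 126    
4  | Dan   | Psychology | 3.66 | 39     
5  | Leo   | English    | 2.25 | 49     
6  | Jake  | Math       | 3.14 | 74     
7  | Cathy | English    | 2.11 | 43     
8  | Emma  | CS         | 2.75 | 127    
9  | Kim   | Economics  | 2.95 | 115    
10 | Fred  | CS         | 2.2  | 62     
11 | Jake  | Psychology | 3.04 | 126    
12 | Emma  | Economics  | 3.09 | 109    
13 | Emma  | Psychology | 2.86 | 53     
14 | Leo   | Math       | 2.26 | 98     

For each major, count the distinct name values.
SELECT major, COUNT(DISTINCT name)
FROM students
GROUP BY major

Result:
  CS: 2 distinct
  Economics: 2 distinct
  English: 2 distinct
  Math: 3 distinct
  Psychology: 4 distinct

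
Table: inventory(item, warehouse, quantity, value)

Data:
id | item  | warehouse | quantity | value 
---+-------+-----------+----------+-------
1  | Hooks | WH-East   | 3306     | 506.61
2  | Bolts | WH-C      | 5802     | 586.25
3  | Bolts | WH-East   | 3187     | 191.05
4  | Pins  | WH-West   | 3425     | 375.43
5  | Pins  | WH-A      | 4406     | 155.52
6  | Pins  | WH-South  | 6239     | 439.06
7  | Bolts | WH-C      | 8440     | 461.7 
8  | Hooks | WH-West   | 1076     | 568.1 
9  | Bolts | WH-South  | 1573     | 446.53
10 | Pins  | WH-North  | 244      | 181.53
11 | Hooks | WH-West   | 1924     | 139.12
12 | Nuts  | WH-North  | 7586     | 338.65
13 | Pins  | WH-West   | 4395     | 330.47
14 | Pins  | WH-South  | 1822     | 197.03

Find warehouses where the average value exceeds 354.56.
SELECT warehouse, AVG(value)
FROM inventory
GROUP BY warehouse
HAVING AVG(value) > 354.56

Result:
  WH-C: avg=523.98
  WH-South: avg=360.87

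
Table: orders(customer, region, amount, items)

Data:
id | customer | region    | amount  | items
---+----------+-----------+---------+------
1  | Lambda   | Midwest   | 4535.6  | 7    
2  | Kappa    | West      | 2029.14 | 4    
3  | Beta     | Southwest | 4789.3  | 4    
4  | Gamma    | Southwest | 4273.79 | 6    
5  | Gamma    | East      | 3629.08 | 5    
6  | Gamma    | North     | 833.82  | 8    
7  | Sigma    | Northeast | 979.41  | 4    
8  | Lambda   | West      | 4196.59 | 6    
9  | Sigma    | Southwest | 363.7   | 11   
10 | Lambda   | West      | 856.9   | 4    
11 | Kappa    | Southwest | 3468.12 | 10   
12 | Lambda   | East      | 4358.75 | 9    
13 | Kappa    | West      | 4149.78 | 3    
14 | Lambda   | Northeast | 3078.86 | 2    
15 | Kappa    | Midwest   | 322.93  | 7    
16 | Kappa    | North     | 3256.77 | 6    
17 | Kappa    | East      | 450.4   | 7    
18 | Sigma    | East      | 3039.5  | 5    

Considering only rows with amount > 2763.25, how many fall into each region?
SELECT region, COUNT(*)
FROM orders
WHERE amount > 2763.25
GROUP BY region

Note: WHERE filters rows before grouping.

Result:
  East: 3
  Midwest: 1
  North: 1
  Northeast: 1
  Southwest: 3
  West: 2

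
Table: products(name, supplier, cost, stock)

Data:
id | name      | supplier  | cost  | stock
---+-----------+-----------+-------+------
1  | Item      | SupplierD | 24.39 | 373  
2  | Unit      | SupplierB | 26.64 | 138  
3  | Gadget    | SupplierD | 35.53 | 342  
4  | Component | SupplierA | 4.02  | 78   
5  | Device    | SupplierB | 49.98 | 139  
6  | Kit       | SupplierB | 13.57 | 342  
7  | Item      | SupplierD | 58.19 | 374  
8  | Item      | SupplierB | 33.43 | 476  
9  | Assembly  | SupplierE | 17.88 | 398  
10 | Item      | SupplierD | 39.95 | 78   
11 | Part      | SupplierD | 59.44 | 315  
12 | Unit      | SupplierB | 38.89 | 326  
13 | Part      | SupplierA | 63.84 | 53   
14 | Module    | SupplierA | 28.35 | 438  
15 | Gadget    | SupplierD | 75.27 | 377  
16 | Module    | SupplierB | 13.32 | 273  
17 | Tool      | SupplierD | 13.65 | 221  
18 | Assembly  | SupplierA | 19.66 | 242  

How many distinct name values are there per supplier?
SELECT supplier, COUNT(DISTINCT name)
FROM products
GROUP BY supplier

Result:
  SupplierA: 4 distinct
  SupplierB: 5 distinct
  SupplierD: 4 distinct
  SupplierE: 1 distinct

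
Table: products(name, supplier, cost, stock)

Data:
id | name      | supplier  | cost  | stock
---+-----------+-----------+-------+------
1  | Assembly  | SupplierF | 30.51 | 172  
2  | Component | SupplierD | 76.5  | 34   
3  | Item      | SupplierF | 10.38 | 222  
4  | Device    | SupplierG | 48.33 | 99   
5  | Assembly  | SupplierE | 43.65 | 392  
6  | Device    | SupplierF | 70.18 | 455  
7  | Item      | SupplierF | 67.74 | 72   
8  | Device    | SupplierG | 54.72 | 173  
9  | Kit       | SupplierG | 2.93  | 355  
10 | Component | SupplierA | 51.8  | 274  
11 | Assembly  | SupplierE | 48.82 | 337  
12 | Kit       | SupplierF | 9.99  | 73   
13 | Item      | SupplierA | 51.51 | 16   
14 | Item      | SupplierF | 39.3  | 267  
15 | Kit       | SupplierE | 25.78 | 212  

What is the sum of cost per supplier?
SELECT supplier, SUM(cost) as result
FROM products
GROUP BY supplier

Result:
  SupplierA: 103.31
  SupplierD: 76.50
  SupplierE: 118.25
  SupplierF: 228.10
  SupplierG: 105.98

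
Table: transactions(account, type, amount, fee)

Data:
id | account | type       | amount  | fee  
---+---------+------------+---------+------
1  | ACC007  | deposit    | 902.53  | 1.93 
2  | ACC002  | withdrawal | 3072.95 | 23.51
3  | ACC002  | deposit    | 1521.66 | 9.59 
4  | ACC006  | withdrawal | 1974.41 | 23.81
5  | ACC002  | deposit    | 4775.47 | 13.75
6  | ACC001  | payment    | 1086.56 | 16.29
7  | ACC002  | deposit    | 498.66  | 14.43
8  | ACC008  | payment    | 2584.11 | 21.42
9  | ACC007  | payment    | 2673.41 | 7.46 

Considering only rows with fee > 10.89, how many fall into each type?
SELECT type, COUNT(*)
FROM transactions
WHERE fee > 10.89
GROUP BY type

Note: WHERE filters rows before grouping.

Result:
  deposit: 2
  payment: 2
  withdrawal: 2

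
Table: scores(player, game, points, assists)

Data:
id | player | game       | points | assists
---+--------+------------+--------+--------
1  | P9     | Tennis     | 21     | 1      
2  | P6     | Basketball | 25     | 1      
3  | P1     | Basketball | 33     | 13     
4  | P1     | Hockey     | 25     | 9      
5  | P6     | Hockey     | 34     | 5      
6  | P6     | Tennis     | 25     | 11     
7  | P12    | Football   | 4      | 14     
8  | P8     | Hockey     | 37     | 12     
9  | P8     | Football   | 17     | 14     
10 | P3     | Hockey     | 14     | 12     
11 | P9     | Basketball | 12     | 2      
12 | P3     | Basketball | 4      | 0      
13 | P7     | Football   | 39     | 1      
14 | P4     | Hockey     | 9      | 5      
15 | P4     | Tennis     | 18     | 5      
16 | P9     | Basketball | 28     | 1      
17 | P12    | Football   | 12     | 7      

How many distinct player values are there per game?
SELECT game, COUNT(DISTINCT player)
FROM scores
GROUP BY game

Result:
  Basketball: 4 distinct
  Football: 3 distinct
  Hockey: 5 distinct
  Tennis: 3 distinct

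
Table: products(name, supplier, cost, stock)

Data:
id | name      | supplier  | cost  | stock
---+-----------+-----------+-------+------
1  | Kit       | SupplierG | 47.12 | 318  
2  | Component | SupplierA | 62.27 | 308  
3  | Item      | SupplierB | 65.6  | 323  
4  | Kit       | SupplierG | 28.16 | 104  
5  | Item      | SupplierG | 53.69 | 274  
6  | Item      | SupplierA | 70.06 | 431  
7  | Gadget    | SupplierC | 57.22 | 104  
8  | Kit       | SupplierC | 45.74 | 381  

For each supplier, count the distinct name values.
SELECT supplier, COUNT(DISTINCT name)
FROM products
GROUP BY supplier

Result:
  SupplierA: 2 distinct
  SupplierB: 1 distinct
  SupplierC: 2 distinct
  SupplierG: 2 distinct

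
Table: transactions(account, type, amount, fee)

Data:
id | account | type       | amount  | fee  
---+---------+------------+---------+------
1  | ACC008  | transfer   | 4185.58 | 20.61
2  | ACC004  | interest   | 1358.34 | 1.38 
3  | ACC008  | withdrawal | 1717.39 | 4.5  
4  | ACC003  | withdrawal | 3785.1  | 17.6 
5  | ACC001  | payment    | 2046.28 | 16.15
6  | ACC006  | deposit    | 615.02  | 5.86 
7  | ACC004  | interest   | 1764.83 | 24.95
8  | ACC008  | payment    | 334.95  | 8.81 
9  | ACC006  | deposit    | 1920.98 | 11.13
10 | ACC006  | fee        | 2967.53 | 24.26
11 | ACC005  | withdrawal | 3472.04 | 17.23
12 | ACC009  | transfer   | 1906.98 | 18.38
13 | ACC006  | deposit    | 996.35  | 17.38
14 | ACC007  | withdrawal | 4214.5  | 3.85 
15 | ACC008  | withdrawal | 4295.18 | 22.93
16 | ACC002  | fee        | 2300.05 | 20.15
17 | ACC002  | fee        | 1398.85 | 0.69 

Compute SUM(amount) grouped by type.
SELECT type, SUM(amount) as result
FROM transactions
GROUP BY type

Result:
  deposit: 3532.35
  fee: 6666.43
  interest: 3123.17
  payment: 2381.23
  transfer: 6092.56
  withdrawal: 17484.21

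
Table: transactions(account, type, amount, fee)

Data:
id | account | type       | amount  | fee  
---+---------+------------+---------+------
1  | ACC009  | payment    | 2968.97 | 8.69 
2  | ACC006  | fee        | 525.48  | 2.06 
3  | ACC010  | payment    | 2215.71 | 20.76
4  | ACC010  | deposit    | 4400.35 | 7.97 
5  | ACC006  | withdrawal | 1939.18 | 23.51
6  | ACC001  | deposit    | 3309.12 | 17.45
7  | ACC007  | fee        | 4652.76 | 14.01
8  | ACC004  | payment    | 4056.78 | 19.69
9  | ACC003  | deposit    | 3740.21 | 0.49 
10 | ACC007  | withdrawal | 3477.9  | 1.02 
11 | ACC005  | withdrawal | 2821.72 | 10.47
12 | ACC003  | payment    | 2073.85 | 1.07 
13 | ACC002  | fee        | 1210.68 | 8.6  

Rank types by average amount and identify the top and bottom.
SELECT type, AVG(amount)
FROM transactions
GROUP BY type
ORDER BY AVG(amount)

All groups:
  fee: 2129.64
  withdrawal: 2746.27
  payment: 2828.83
  deposit: 3816.56

Highest: deposit (3816.56)
Lowest: fee (2129.64)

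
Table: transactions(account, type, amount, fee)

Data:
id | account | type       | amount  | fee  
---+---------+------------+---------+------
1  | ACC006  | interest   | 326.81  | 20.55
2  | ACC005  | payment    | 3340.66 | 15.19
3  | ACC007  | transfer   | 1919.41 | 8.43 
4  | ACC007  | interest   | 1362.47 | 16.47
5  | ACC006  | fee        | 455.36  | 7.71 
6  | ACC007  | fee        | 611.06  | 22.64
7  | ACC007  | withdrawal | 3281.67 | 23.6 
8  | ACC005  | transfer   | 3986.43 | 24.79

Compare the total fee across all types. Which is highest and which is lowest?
SELECT type, SUM(fee)
FROM transactions
GROUP BY type
ORDER BY SUM(fee)

All groups:
  payment: 15.19
  withdrawal: 23.60
  fee: 30.35
  transfer: 33.22
  interest: 37.02

Highest: interest (37.02)
Lowest: payment (15.19)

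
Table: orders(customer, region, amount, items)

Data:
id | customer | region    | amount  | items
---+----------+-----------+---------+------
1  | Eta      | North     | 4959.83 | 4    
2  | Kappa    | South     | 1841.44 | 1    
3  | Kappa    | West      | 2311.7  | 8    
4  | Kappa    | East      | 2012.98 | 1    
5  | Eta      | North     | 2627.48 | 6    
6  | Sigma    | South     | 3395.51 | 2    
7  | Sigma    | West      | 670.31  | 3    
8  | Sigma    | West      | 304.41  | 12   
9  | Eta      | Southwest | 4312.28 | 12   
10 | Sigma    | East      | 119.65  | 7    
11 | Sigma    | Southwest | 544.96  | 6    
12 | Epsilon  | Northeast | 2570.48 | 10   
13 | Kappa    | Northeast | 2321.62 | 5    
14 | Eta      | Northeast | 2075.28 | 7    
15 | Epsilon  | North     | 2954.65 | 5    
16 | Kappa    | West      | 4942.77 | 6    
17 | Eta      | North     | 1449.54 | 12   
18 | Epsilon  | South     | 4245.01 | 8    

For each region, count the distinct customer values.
SELECT region, COUNT(DISTINCT customer)
FROM orders
GROUP BY region

Result:
  East: 2 distinct
  North: 2 distinct
  Northeast: 3 distinct
  South: 3 distinct
  Southwest: 2 distinct
  West: 2 distinct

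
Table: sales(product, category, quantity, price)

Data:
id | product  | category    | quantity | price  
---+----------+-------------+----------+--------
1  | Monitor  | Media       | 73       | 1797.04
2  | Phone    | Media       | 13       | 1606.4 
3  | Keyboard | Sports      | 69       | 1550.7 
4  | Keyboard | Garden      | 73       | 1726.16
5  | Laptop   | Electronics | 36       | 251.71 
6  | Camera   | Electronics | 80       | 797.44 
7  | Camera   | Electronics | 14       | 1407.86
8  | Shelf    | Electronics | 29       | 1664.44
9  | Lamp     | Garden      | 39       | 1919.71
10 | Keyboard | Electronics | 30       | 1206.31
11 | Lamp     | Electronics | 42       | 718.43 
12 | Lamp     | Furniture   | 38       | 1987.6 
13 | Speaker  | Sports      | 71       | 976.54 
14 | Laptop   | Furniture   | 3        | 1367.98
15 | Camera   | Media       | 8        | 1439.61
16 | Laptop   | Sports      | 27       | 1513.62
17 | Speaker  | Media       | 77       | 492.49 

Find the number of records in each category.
SELECT category, COUNT(*) as count
FROM sales
GROUP BY category

Result:
  Electronics: 6
  Furniture: 2
  Garden: 2
  Media: 4
  Sports: 3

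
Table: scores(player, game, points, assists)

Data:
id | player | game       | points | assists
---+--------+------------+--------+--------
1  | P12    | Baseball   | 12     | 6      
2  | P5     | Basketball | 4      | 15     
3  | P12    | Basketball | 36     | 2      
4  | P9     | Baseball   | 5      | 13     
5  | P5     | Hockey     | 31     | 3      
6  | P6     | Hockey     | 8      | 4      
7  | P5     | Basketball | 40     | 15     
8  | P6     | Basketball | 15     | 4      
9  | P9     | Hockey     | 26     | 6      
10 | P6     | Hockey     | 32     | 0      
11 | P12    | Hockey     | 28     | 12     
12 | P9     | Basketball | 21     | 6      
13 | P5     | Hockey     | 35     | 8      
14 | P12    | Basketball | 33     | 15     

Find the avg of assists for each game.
SELECT game, AVG(assists) as result
FROM scores
GROUP BY game

Result:
  Baseball: 9.50
  Basketball: 9.50
  Hockey: 5.50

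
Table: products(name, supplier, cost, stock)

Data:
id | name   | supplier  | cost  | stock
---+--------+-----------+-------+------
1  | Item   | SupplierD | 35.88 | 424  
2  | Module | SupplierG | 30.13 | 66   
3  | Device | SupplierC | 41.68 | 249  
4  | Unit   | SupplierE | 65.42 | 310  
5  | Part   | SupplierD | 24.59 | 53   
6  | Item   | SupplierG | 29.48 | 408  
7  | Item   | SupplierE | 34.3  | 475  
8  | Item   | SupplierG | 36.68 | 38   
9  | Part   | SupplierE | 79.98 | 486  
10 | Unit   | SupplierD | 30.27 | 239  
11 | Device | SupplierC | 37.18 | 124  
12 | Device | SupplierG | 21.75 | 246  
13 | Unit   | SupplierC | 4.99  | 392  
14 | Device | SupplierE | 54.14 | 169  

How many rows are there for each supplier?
SELECT supplier, COUNT(*) as count
FROM products
GROUP BY supplier

Result:
  SupplierC: 3
  SupplierD: 3
  SupplierE: 4
  SupplierG: 4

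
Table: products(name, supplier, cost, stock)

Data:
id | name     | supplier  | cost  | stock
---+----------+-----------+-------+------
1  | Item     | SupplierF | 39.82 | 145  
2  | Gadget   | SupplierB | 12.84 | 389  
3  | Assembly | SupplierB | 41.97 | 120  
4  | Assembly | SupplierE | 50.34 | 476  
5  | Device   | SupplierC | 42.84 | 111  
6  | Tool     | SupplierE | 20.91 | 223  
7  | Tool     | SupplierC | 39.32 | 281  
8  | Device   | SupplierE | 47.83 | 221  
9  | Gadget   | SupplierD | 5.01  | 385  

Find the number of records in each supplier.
SELECT supplier, COUNT(*) as count
FROM products
GROUP BY supplier

Result:
  SupplierB: 2
  SupplierC: 2
  SupplierD: 1
  SupplierE: 3
  SupplierF: 1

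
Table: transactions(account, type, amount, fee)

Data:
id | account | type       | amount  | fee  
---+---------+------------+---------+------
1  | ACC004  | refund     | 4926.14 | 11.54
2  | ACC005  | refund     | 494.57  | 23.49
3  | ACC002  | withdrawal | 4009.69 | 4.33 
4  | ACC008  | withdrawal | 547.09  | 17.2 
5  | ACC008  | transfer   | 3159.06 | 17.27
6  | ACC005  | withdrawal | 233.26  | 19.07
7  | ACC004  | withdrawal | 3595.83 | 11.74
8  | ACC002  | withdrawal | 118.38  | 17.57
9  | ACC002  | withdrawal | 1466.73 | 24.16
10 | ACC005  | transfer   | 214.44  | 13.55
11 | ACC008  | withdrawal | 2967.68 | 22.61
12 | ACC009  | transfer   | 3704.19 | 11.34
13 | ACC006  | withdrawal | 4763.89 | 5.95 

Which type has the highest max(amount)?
SELECT type, MAX(amount) as val
FROM transactions
GROUP BY type
ORDER BY val DESC
LIMIT 1

Result: refund with max(amount) = 4926.14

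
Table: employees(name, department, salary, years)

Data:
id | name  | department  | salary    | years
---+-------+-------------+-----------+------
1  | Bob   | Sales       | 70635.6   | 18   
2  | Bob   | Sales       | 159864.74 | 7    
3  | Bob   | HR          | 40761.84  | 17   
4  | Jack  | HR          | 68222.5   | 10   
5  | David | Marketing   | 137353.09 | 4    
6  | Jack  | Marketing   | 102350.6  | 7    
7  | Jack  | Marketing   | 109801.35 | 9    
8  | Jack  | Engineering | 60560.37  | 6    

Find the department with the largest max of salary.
SELECT department, MAX(salary) as val
FROM employees
GROUP BY department
ORDER BY val DESC
LIMIT 1

Result: Sales with max(salary) = 159864.74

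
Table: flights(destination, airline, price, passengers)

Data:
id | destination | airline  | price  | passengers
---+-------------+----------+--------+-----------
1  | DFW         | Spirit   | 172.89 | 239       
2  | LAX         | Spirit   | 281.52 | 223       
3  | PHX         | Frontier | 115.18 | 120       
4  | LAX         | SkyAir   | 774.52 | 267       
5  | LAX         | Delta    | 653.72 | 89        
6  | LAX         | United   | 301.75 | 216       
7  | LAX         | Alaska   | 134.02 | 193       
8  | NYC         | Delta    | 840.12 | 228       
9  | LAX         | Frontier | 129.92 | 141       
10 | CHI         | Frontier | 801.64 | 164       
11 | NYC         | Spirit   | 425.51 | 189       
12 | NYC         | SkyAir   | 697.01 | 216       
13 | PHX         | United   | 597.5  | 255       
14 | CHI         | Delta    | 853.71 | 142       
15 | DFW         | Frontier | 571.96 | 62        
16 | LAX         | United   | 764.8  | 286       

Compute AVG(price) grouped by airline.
SELECT airline, AVG(price) as result
FROM flights
GROUP BY airline

Result:
  Alaska: 134.02
  Delta: 782.52
  Frontier: 404.68
  SkyAir: 735.77
  Spirit: 293.31
  United: 554.68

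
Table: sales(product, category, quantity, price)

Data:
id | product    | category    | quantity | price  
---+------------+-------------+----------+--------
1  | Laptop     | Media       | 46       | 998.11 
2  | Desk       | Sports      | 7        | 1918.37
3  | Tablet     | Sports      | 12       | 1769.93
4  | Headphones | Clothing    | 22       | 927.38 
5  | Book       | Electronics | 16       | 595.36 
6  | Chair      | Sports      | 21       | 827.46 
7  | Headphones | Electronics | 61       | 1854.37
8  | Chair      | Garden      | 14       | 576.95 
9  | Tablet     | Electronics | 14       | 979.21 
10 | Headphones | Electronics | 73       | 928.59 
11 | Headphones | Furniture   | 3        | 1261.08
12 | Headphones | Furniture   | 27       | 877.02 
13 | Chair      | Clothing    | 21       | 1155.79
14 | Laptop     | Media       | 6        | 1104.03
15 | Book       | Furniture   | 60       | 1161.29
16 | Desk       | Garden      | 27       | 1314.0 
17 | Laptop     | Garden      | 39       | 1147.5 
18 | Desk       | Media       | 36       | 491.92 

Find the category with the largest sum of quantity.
SELECT category, SUM(quantity) as val
FROM sales
GROUP BY category
ORDER BY val DESC
LIMIT 1

Result: Electronics with sum(quantity) = 164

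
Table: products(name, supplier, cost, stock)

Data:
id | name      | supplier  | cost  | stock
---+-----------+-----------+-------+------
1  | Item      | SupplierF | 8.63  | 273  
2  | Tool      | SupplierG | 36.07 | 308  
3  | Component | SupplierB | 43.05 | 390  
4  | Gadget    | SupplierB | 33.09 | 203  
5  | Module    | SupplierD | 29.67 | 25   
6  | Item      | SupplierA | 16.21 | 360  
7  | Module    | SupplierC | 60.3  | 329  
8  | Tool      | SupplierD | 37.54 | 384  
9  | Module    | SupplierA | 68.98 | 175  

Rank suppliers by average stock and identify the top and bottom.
SELECT supplier, AVG(stock)
FROM products
GROUP BY supplier
ORDER BY AVG(stock)

All groups:
  SupplierD: 204.50
  SupplierA: 267.50
  SupplierF: 273.00
  SupplierB: 296.50
  SupplierG: 308.00
  SupplierC: 329.00

Highest: SupplierC (329.00)
Lowest: SupplierD (204.50)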